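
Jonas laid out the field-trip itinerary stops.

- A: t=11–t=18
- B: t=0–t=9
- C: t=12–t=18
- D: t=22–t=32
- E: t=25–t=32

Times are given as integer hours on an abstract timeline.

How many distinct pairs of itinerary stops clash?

2

Sorted by start: B, A, C, D, E.
A starts after B ends, so nothing later overlaps B either.
C starts before A ends → A and C overlap.
D starts after A ends, so nothing later overlaps A either.
D starts after C ends, so nothing later overlaps C either.
E starts before D ends → D and E overlap.
Overlapping pairs: A & C, D & E — 2 in total.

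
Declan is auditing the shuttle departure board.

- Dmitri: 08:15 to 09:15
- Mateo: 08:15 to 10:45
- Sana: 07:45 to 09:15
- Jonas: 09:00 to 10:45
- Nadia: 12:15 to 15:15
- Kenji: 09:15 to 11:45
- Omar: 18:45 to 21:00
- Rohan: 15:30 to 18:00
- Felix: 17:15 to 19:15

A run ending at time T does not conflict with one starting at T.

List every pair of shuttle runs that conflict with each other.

Sorted by start: Sana, Dmitri, Mateo, Jonas, Kenji, Nadia, Rohan, Felix, Omar.
Dmitri starts before Sana ends → Sana and Dmitri overlap.
Mateo starts before Sana ends → Sana and Mateo overlap.
Jonas starts before Sana ends → Sana and Jonas overlap.
Kenji starts exactly when Sana ends (back-to-back, no overlap); Sana is clear from here.
Mateo starts before Dmitri ends → Dmitri and Mateo overlap.
Jonas starts before Dmitri ends → Dmitri and Jonas overlap.
Kenji starts exactly when Dmitri ends (back-to-back, no overlap); Dmitri is clear from here.
Jonas starts before Mateo ends → Mateo and Jonas overlap.
Kenji starts before Mateo ends → Mateo and Kenji overlap.
Nadia starts after Mateo ends; Mateo is clear from here.
Kenji starts before Jonas ends → Jonas and Kenji overlap.
Nadia starts after Jonas ends; Jonas is clear from here.
Nadia starts after Kenji ends; Kenji is clear from here.
Rohan starts after Nadia ends; Nadia is clear from here.
Felix starts before Rohan ends → Rohan and Felix overlap.
Omar starts after Rohan ends.
Omar starts before Felix ends → Felix and Omar overlap.

Dmitri & Jonas, Dmitri & Mateo, Dmitri & Sana, Felix & Omar, Felix & Rohan, Jonas & Kenji, Jonas & Mateo, Jonas & Sana, Kenji & Mateo, Mateo & Sana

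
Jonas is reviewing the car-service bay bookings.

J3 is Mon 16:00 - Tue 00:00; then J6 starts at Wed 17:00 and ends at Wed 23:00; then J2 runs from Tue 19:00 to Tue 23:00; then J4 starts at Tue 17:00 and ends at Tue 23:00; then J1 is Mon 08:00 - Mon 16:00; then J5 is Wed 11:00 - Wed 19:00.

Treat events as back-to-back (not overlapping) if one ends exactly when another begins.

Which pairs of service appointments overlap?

Sorted by start: J1, J3, J4, J2, J5, J6.
J3 starts exactly when J1 ends (back-to-back, no overlap), so J1 has no further overlaps.
J4 starts after J3 ends, so J3 has no further overlaps.
J2 starts before J4 ends → J4 and J2 overlap.
J5 starts after J4 ends, so J4 has no further overlaps.
J5 starts after J2 ends, so J2 has no further overlaps.
J6 starts before J5 ends → J5 and J6 overlap.

J2 & J4, J5 & J6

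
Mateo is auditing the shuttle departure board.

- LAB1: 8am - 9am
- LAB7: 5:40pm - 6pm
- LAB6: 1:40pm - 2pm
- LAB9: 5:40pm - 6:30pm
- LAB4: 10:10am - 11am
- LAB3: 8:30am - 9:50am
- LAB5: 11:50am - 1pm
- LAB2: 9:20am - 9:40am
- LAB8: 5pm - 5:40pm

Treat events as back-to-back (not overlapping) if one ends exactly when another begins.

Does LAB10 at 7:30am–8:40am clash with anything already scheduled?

LAB1: starts 8am before LAB10 ends 8:40am, and ends 9am after LAB10 starts 7:30am → overlap.
LAB3: starts 8:30am before LAB10 ends 8:40am, and ends 9:50am after LAB10 starts 7:30am → overlap.
LAB2: starts 9:20am at or after LAB10 ends 8:40am → clear.
LAB4: starts 10:10am at or after LAB10 ends 8:40am → clear.
LAB5: starts 11:50am at or after LAB10 ends 8:40am → clear.
LAB6: starts 1:40pm at or after LAB10 ends 8:40am → clear.
LAB8: starts 5pm at or after LAB10 ends 8:40am → clear.
LAB7: starts 5:40pm at or after LAB10 ends 8:40am → clear.
LAB9: starts 5:40pm at or after LAB10 ends 8:40am → clear.
LAB10 overlaps LAB1, LAB3.

Yes — it overlaps LAB1, LAB3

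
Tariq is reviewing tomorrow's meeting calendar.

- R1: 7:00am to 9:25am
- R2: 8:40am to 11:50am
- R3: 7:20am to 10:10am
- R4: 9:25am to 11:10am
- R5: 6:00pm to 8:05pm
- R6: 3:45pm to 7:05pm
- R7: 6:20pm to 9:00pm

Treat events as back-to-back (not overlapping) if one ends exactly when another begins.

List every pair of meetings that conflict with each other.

Two intervals overlap when each starts before the other ends.
Sorted by start: R1, R3, R2, R4, R6, R5, R7.
R3 starts before R1 ends → R1 and R3 overlap.
R2 starts before R1 ends → R1 and R2 overlap.
R4 starts exactly when R1 ends (back-to-back, no overlap) — done with R1.
R2 starts before R3 ends → R3 and R2 overlap.
R4 starts before R3 ends → R3 and R4 overlap.
R6 starts after R3 ends — done with R3.
R4 starts before R2 ends → R2 and R4 overlap.
R6 starts after R2 ends — done with R2.
R6 starts after R4 ends — done with R4.
R5 starts before R6 ends → R6 and R5 overlap.
R7 starts before R6 ends → R6 and R7 overlap.
R7 starts before R5 ends → R5 and R7 overlap.

R1 & R2, R1 & R3, R2 & R3, R2 & R4, R3 & R4, R5 & R6, R5 & R7, R6 & R7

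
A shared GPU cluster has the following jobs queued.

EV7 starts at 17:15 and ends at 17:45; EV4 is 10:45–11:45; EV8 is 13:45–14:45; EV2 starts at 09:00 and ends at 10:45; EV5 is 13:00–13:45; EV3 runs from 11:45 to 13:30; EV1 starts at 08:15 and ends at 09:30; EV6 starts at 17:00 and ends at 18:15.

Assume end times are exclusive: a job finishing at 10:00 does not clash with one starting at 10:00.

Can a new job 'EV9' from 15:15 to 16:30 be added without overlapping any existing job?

EV1: ends 09:30 at or before EV9 starts 15:15 → clear.
EV2: ends 10:45 at or before EV9 starts 15:15 → clear.
EV4: ends 11:45 at or before EV9 starts 15:15 → clear.
EV3: ends 13:30 at or before EV9 starts 15:15 → clear.
EV5: ends 13:45 at or before EV9 starts 15:15 → clear.
EV8: ends 14:45 at or before EV9 starts 15:15 → clear.
EV6: starts 17:00 at or after EV9 ends 16:30 → clear.
EV7: starts 17:15 at or after EV9 ends 16:30 → clear.

Yes — the slot is free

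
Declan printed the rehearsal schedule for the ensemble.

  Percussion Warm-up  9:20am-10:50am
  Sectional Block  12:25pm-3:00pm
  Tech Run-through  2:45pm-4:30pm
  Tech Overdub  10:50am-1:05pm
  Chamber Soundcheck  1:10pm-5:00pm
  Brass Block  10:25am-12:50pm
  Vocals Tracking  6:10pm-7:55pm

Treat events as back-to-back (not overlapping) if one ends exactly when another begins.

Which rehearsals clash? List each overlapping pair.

Brass Block & Percussion Warm-up, Brass Block & Sectional Block, Brass Block & Tech Overdub, Chamber Soundcheck & Sectional Block, Chamber Soundcheck & Tech Run-through, Sectional Block & Tech Overdub, Sectional Block & Tech Run-through

Sorted by start: Percussion Warm-up, Brass Block, Tech Overdub, Sectional Block, Chamber Soundcheck, Tech Run-through, Vocals Tracking.
Brass Block starts before Percussion Warm-up ends → Percussion Warm-up and Brass Block overlap.
Tech Overdub starts exactly when Percussion Warm-up ends (back-to-back, no overlap), so nothing later overlaps Percussion Warm-up either.
Tech Overdub starts before Brass Block ends → Brass Block and Tech Overdub overlap.
Sectional Block starts before Brass Block ends → Brass Block and Sectional Block overlap.
Chamber Soundcheck starts after Brass Block ends, so nothing later overlaps Brass Block either.
Sectional Block starts before Tech Overdub ends → Tech Overdub and Sectional Block overlap.
Chamber Soundcheck starts after Tech Overdub ends, so nothing later overlaps Tech Overdub either.
Chamber Soundcheck starts before Sectional Block ends → Sectional Block and Chamber Soundcheck overlap.
Tech Run-through starts before Sectional Block ends → Sectional Block and Tech Run-through overlap.
Vocals Tracking starts after Sectional Block ends.
Tech Run-through starts before Chamber Soundcheck ends → Chamber Soundcheck and Tech Run-through overlap.
Vocals Tracking starts after Chamber Soundcheck ends.
Vocals Tracking starts after Tech Run-through ends.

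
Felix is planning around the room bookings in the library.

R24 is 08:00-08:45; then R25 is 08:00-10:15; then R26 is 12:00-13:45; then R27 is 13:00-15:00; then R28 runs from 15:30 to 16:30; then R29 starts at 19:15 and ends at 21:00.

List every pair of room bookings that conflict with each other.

R24 & R25, R26 & R27

Sorted by start: R24, R25, R26, R27, R28, R29.
R25 starts before R24 ends → R24 and R25 overlap.
R26 starts after R24 ends, so nothing later overlaps R24 either.
R26 starts after R25 ends, so nothing later overlaps R25 either.
R27 starts before R26 ends → R26 and R27 overlap.
R28 starts after R26 ends, so nothing later overlaps R26 either.
R28 starts after R27 ends, so nothing later overlaps R27 either.
R29 starts after R28 ends.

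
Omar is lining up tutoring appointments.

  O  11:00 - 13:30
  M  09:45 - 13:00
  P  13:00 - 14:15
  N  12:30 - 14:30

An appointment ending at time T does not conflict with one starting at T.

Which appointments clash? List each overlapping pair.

Check each pair: they overlap iff neither finishes before the other starts.
Sorted by start: M, O, N, P.
O starts before M ends → M and O overlap.
N starts before M ends → M and N overlap.
P starts exactly when M ends (back-to-back, no overlap).
N starts before O ends → O and N overlap.
P starts before O ends → O and P overlap.
P starts before N ends → N and P overlap.

M & N, M & O, N & O, N & P, O & P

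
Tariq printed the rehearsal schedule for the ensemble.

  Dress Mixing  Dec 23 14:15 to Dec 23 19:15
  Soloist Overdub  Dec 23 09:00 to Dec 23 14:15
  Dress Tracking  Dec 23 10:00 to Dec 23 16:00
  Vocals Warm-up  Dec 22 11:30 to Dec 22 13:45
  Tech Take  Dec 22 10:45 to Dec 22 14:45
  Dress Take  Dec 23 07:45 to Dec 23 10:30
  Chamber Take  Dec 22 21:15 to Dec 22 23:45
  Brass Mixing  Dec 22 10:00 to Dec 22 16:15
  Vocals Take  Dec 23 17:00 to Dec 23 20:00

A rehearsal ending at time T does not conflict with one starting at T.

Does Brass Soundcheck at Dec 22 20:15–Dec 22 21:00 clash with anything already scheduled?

Brass Mixing: ends Dec 22 16:15 at or before Brass Soundcheck starts Dec 22 20:15 → clear.
Tech Take: ends Dec 22 14:45 at or before Brass Soundcheck starts Dec 22 20:15 → clear.
Vocals Warm-up: ends Dec 22 13:45 at or before Brass Soundcheck starts Dec 22 20:15 → clear.
Chamber Take: starts Dec 22 21:15 at or after Brass Soundcheck ends Dec 22 21:00 → clear.
Dress Take: starts Dec 23 07:45 at or after Brass Soundcheck ends Dec 22 21:00 → clear.
Soloist Overdub: starts Dec 23 09:00 at or after Brass Soundcheck ends Dec 22 21:00 → clear.
Dress Tracking: starts Dec 23 10:00 at or after Brass Soundcheck ends Dec 22 21:00 → clear.
Dress Mixing: starts Dec 23 14:15 at or after Brass Soundcheck ends Dec 22 21:00 → clear.
Vocals Take: starts Dec 23 17:00 at or after Brass Soundcheck ends Dec 22 21:00 → clear.

No — it doesn't clash with anything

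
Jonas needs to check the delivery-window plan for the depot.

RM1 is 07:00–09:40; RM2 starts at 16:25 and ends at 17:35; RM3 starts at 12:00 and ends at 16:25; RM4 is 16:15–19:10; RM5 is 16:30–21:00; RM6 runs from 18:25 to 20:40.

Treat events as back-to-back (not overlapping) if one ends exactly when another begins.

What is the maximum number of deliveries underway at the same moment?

Sweep the timeline, counting +1 at each start and −1 at each end (ends before starts at a tie):
07:00 start RM1 → 1
09:40 end RM1 → 0
12:00 start RM3 → 1
16:15 start RM4 → 2
16:25 end RM3 → 1
16:25 start RM2 → 2
16:30 start RM5 → 3
17:35 end RM2 → 2
18:25 start RM6 → 3
19:10 end RM4 → 2
20:40 end RM6 → 1
21:00 end RM5 → 0
Peak is 3, at 16:30 (RM2, RM4, RM5).

3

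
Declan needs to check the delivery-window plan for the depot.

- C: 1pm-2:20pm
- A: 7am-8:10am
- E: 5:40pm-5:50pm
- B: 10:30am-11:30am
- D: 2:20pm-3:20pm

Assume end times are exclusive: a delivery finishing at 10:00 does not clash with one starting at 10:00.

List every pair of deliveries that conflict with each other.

no overlapping pairs

Two intervals overlap when each starts before the other ends.
Sorted by start: A, B, C, D, E.
B starts after A ends, so A has no further overlaps.
C starts after B ends, so B has no further overlaps.
D starts exactly when C ends (back-to-back, no overlap), so C has no further overlaps.
E starts after D ends.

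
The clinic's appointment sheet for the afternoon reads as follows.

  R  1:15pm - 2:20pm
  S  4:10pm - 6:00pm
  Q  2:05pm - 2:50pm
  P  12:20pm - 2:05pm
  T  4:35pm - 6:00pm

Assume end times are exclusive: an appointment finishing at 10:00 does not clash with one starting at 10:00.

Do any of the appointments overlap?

Sorted by start: P, R, Q, S, T.
R starts before P ends → P and R overlap.
That's a conflict, so the schedule is not conflict-free.

Yes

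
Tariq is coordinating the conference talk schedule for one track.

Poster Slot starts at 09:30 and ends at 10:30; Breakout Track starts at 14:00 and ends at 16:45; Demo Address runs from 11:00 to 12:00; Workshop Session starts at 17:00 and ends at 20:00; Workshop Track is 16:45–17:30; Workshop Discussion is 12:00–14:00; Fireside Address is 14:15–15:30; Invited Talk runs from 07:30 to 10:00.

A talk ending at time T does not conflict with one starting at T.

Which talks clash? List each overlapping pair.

Sorted by start: Invited Talk, Poster Slot, Demo Address, Workshop Discussion, Breakout Track, Fireside Address, Workshop Track, Workshop Session.
Poster Slot starts before Invited Talk ends → Invited Talk and Poster Slot overlap.
Demo Address starts after Invited Talk ends, so nothing later overlaps Invited Talk either.
Demo Address starts after Poster Slot ends, so nothing later overlaps Poster Slot either.
Workshop Discussion starts exactly when Demo Address ends (back-to-back, no overlap), so nothing later overlaps Demo Address either.
Breakout Track starts exactly when Workshop Discussion ends (back-to-back, no overlap), so nothing later overlaps Workshop Discussion either.
Fireside Address starts before Breakout Track ends → Breakout Track and Fireside Address overlap.
Workshop Track starts exactly when Breakout Track ends (back-to-back, no overlap), so nothing later overlaps Breakout Track either.
Workshop Track starts after Fireside Address ends, so nothing later overlaps Fireside Address either.
Workshop Session starts before Workshop Track ends → Workshop Track and Workshop Session overlap.

Breakout Track & Fireside Address, Invited Talk & Poster Slot, Workshop Session & Workshop Track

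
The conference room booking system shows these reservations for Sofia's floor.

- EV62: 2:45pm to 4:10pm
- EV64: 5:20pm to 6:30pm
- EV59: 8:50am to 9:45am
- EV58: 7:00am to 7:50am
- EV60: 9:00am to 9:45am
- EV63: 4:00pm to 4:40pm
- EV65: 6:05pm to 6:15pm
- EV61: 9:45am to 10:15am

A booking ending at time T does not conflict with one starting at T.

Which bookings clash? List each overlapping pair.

EV59 & EV60, EV62 & EV63, EV64 & EV65

Sorted by start: EV58, EV59, EV60, EV61, EV62, EV63, EV64, EV65.
EV59 starts after EV58 ends, so EV58 has no further overlaps.
EV60 starts before EV59 ends → EV59 and EV60 overlap.
EV61 starts exactly when EV59 ends (back-to-back, no overlap), so EV59 has no further overlaps.
EV61 starts exactly when EV60 ends (back-to-back, no overlap), so EV60 has no further overlaps.
EV62 starts after EV61 ends, so EV61 has no further overlaps.
EV63 starts before EV62 ends → EV62 and EV63 overlap.
EV64 starts after EV62 ends, so EV62 has no further overlaps.
EV64 starts after EV63 ends, so EV63 has no further overlaps.
EV65 starts before EV64 ends → EV64 and EV65 overlap.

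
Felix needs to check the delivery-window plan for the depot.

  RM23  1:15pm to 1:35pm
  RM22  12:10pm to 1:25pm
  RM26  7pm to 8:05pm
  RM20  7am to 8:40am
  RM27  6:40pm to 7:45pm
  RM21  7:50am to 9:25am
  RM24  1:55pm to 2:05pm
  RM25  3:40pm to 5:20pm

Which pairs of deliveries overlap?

Check each pair: they overlap iff neither finishes before the other starts.
Sorted by start: RM20, RM21, RM22, RM23, RM24, RM25, RM27, RM26.
RM21 starts before RM20 ends → RM20 and RM21 overlap.
RM22 starts after RM20 ends, so nothing later overlaps RM20 either.
RM22 starts after RM21 ends, so nothing later overlaps RM21 either.
RM23 starts before RM22 ends → RM22 and RM23 overlap.
RM24 starts after RM22 ends, so nothing later overlaps RM22 either.
RM24 starts after RM23 ends, so nothing later overlaps RM23 either.
RM25 starts after RM24 ends, so nothing later overlaps RM24 either.
RM27 starts after RM25 ends, so nothing later overlaps RM25 either.
RM26 starts before RM27 ends → RM27 and RM26 overlap.

RM20 & RM21, RM22 & RM23, RM26 & RM27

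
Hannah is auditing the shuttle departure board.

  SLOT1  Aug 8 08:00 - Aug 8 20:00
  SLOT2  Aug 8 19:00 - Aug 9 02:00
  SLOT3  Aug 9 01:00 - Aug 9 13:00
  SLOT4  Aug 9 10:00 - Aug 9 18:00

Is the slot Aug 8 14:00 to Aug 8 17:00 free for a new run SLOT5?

SLOT1: starts Aug 8 08:00 before SLOT5 ends Aug 8 17:00, and ends Aug 8 20:00 after SLOT5 starts Aug 8 14:00 → overlap.
SLOT2: starts Aug 8 19:00 at or after SLOT5 ends Aug 8 17:00 → clear.
SLOT3: starts Aug 9 01:00 at or after SLOT5 ends Aug 8 17:00 → clear.
SLOT4: starts Aug 9 10:00 at or after SLOT5 ends Aug 8 17:00 → clear.
SLOT5 overlaps SLOT1.

No — it overlaps SLOT1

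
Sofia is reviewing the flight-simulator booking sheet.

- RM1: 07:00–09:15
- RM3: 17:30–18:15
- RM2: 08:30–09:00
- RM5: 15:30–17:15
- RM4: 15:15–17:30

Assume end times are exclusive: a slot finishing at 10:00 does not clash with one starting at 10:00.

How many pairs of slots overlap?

2

Sorted by start: RM1, RM2, RM4, RM5, RM3.
RM2 starts before RM1 ends → RM1 and RM2 overlap.
RM4 starts after RM1 ends, so RM1 has no further overlaps.
RM4 starts after RM2 ends, so RM2 has no further overlaps.
RM5 starts before RM4 ends → RM4 and RM5 overlap.
RM3 starts exactly when RM4 ends (back-to-back, no overlap).
RM3 starts after RM5 ends.
Overlapping pairs: RM1 & RM2, RM4 & RM5 — 2 in total.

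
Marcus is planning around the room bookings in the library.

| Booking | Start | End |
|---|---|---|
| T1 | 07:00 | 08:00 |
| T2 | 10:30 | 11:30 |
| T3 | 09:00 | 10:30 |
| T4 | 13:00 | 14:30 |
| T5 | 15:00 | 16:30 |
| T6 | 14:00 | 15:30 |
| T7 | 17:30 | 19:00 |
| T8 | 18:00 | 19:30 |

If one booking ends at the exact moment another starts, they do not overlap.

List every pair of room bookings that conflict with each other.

Sorted by start: T1, T3, T2, T4, T6, T5, T7, T8.
T3 starts after T1 ends, so T1 has no further overlaps.
T2 starts exactly when T3 ends (back-to-back, no overlap), so T3 has no further overlaps.
T4 starts after T2 ends, so T2 has no further overlaps.
T6 starts before T4 ends → T4 and T6 overlap.
T5 starts after T4 ends, so T4 has no further overlaps.
T5 starts before T6 ends → T6 and T5 overlap.
T7 starts after T6 ends, so T6 has no further overlaps.
T7 starts after T5 ends, so T5 has no further overlaps.
T8 starts before T7 ends → T7 and T8 overlap.

T4 & T6, T5 & T6, T7 & T8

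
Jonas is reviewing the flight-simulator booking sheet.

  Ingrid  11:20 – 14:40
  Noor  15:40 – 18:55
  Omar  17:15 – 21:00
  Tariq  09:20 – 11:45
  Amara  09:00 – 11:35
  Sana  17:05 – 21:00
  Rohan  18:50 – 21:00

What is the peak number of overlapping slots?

Sort all start/end points and keep a running count:
09:00 start Amara → 1
09:20 start Tariq → 2
11:20 start Ingrid → 3
11:35 end Amara → 2
11:45 end Tariq → 1
14:40 end Ingrid → 0
15:40 start Noor → 1
17:05 start Sana → 2
17:15 start Omar → 3
18:50 start Rohan → 4
18:55 end Noor → 3
21:00 end Omar → 2
21:00 end Rohan → 1
21:00 end Sana → 0
Peak is 4, at 18:50 (Noor, Omar, Rohan, Sana).

4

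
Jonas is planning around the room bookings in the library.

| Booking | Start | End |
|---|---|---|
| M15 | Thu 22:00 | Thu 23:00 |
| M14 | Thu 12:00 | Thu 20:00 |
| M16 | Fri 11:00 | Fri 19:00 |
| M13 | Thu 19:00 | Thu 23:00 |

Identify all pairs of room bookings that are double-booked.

Sorted by start: M14, M13, M15, M16.
M13 starts before M14 ends → M14 and M13 overlap.
M15 starts after M14 ends — done with M14.
M15 starts before M13 ends → M13 and M15 overlap.
M16 starts after M13 ends.
M16 starts after M15 ends.

M13 & M14, M13 & M15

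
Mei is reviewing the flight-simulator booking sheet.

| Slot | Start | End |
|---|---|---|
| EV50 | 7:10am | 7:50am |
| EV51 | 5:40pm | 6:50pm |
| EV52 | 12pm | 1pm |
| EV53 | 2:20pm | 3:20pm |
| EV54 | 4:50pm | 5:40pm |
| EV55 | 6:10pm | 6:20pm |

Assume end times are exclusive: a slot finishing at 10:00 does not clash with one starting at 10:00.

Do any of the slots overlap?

Yes

Sorted by start: EV50, EV52, EV53, EV54, EV51, EV55.
EV52 starts after EV50 ends — done with EV50.
EV53 starts after EV52 ends — done with EV52.
EV54 starts after EV53 ends — done with EV53.
EV51 starts exactly when EV54 ends (back-to-back, no overlap) — done with EV54.
EV55 starts before EV51 ends → EV51 and EV55 overlap.
That's a conflict, so the schedule is not conflict-free.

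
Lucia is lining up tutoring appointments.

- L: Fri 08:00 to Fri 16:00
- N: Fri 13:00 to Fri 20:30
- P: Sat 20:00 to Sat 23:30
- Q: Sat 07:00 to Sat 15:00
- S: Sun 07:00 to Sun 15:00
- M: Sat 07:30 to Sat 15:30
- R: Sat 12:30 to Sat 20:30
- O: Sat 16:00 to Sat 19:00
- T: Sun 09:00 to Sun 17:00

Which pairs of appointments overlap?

L & N, M & Q, M & R, O & R, P & R, Q & R, S & T

Sorted by start: L, N, Q, M, R, O, P, S, T.
N starts before L ends → L and N overlap.
Q starts after L ends — done with L.
Q starts after N ends — done with N.
M starts before Q ends → Q and M overlap.
R starts before Q ends → Q and R overlap.
O starts after Q ends — done with Q.
R starts before M ends → M and R overlap.
O starts after M ends — done with M.
O starts before R ends → R and O overlap.
P starts before R ends → R and P overlap.
S starts after R ends — done with R.
P starts after O ends — done with O.
S starts after P ends — done with P.
T starts before S ends → S and T overlap.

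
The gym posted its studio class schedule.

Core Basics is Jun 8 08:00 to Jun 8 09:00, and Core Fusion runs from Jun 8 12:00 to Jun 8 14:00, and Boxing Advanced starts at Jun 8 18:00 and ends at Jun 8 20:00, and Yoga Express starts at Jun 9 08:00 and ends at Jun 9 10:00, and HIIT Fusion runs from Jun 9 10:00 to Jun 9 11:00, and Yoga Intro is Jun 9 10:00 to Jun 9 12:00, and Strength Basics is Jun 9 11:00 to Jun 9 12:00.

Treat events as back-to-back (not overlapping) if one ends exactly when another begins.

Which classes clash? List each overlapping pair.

Sorted by start: Core Basics, Core Fusion, Boxing Advanced, Yoga Express, HIIT Fusion, Yoga Intro, Strength Basics.
Core Fusion starts after Core Basics ends; Core Basics is clear from here.
Boxing Advanced starts after Core Fusion ends; Core Fusion is clear from here.
Yoga Express starts after Boxing Advanced ends; Boxing Advanced is clear from here.
HIIT Fusion starts exactly when Yoga Express ends (back-to-back, no overlap); Yoga Express is clear from here.
Yoga Intro starts before HIIT Fusion ends → HIIT Fusion and Yoga Intro overlap.
Strength Basics starts exactly when HIIT Fusion ends (back-to-back, no overlap).
Strength Basics starts before Yoga Intro ends → Yoga Intro and Strength Basics overlap.

HIIT Fusion & Yoga Intro, Strength Basics & Yoga Intro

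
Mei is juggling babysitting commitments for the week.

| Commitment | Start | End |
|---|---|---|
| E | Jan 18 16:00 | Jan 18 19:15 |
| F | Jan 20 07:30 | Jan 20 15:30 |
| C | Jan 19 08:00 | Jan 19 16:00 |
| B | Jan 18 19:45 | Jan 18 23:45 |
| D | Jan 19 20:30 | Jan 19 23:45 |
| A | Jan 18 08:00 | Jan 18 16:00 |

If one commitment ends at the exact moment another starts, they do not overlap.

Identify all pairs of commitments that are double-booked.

Two intervals overlap when each starts before the other ends.
Sorted by start: A, E, B, C, D, F.
E starts exactly when A ends (back-to-back, no overlap), so A has no further overlaps.
B starts after E ends, so E has no further overlaps.
C starts after B ends, so B has no further overlaps.
D starts after C ends, so C has no further overlaps.
F starts after D ends.

no overlapping pairs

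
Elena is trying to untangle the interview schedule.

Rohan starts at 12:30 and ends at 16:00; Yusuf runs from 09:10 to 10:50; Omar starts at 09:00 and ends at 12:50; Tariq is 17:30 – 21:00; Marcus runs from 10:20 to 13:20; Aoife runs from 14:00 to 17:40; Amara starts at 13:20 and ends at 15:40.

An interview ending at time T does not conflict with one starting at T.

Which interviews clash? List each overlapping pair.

Check each pair: they overlap iff neither finishes before the other starts.
Sorted by start: Omar, Yusuf, Marcus, Rohan, Amara, Aoife, Tariq.
Yusuf starts before Omar ends → Omar and Yusuf overlap.
Marcus starts before Omar ends → Omar and Marcus overlap.
Rohan starts before Omar ends → Omar and Rohan overlap.
Amara starts after Omar ends — done with Omar.
Marcus starts before Yusuf ends → Yusuf and Marcus overlap.
Rohan starts after Yusuf ends — done with Yusuf.
Rohan starts before Marcus ends → Marcus and Rohan overlap.
Amara starts exactly when Marcus ends (back-to-back, no overlap) — done with Marcus.
Amara starts before Rohan ends → Rohan and Amara overlap.
Aoife starts before Rohan ends → Rohan and Aoife overlap.
Tariq starts after Rohan ends.
Aoife starts before Amara ends → Amara and Aoife overlap.
Tariq starts after Amara ends.
Tariq starts before Aoife ends → Aoife and Tariq overlap.

Amara & Aoife, Amara & Rohan, Aoife & Rohan, Aoife & Tariq, Marcus & Omar, Marcus & Rohan, Marcus & Yusuf, Omar & Rohan, Omar & Yusuf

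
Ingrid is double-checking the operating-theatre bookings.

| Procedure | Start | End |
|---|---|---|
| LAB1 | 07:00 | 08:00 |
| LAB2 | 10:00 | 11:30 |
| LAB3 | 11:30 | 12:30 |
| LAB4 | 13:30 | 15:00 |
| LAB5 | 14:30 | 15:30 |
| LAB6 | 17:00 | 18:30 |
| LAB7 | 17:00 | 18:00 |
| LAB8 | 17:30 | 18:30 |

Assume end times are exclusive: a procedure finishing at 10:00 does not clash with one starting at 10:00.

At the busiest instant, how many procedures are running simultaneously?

3

Sweep the timeline, counting +1 at each start and −1 at each end (ends before starts at a tie):
07:00 start LAB1 → 1
08:00 end LAB1 → 0
10:00 start LAB2 → 1
11:30 end LAB2 → 0
11:30 start LAB3 → 1
12:30 end LAB3 → 0
13:30 start LAB4 → 1
14:30 start LAB5 → 2
15:00 end LAB4 → 1
15:30 end LAB5 → 0
17:00 start LAB6 → 1
17:00 start LAB7 → 2
17:30 start LAB8 → 3
18:00 end LAB7 → 2
18:30 end LAB6 → 1
18:30 end LAB8 → 0
Peak is 3, at 17:30 (LAB6, LAB7, LAB8).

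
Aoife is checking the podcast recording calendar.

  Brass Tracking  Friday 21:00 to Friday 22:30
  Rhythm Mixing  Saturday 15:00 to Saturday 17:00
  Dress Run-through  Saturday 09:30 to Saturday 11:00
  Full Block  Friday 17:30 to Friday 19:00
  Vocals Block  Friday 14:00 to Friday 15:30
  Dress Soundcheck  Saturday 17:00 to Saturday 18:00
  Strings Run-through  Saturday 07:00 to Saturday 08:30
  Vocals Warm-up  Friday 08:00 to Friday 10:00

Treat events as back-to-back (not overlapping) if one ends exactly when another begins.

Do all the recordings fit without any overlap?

Sorted by start: Vocals Warm-up, Vocals Block, Full Block, Brass Tracking, Strings Run-through, Dress Run-through, Rhythm Mixing, Dress Soundcheck.
Vocals Block starts after Vocals Warm-up ends; Vocals Warm-up is clear from here.
Full Block starts after Vocals Block ends; Vocals Block is clear from here.
Brass Tracking starts after Full Block ends; Full Block is clear from here.
Strings Run-through starts after Brass Tracking ends; Brass Tracking is clear from here.
Dress Run-through starts after Strings Run-through ends; Strings Run-through is clear from here.
Rhythm Mixing starts after Dress Run-through ends; Dress Run-through is clear from here.
Dress Soundcheck starts exactly when Rhythm Mixing ends (back-to-back, no overlap).
Every pair is clear; the schedule has no overlaps.

Yes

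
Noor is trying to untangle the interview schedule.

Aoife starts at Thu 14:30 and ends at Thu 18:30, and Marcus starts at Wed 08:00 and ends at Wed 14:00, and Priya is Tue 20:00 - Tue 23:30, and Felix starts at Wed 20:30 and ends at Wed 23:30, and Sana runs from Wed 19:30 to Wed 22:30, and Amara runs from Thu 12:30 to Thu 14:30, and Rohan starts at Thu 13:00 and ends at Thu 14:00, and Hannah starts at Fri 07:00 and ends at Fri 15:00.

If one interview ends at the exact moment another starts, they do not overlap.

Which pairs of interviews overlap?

Sorted by start: Priya, Marcus, Sana, Felix, Amara, Rohan, Aoife, Hannah.
Marcus starts after Priya ends — done with Priya.
Sana starts after Marcus ends — done with Marcus.
Felix starts before Sana ends → Sana and Felix overlap.
Amara starts after Sana ends — done with Sana.
Amara starts after Felix ends — done with Felix.
Rohan starts before Amara ends → Amara and Rohan overlap.
Aoife starts exactly when Amara ends (back-to-back, no overlap) — done with Amara.
Aoife starts after Rohan ends — done with Rohan.
Hannah starts after Aoife ends.

Amara & Rohan, Felix & Sana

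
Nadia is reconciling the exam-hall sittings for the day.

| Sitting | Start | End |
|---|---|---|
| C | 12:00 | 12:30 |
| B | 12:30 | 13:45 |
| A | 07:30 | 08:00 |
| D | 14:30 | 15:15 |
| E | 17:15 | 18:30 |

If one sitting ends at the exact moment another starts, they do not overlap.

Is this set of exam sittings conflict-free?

Yes

Two intervals overlap when each starts before the other ends.
Sorted by start: A, C, B, D, E.
C starts after A ends — done with A.
B starts exactly when C ends (back-to-back, no overlap) — done with C.
D starts after B ends — done with B.
E starts after D ends.
Every pair is clear; the schedule has no overlaps.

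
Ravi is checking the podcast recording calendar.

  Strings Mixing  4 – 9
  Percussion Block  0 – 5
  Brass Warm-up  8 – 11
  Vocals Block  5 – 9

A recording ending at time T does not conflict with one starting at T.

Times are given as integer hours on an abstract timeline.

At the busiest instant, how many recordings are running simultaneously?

Sweep the timeline, counting +1 at each start and −1 at each end (ends before starts at a tie):
0 start Percussion Block → 1
4 start Strings Mixing → 2
5 end Percussion Block → 1
5 start Vocals Block → 2
8 start Brass Warm-up → 3
9 end Strings Mixing → 2
9 end Vocals Block → 1
11 end Brass Warm-up → 0
Peak is 3, at 8 (Brass Warm-up, Strings Mixing, Vocals Block).

3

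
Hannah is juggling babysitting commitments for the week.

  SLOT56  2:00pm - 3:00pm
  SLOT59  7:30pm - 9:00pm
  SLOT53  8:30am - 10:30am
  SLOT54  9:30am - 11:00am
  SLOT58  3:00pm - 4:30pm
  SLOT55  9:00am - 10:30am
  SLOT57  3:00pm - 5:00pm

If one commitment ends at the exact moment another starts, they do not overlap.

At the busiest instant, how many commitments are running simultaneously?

Walk through starts and ends in time order (an end at T is processed before a start at T):
8:30am start SLOT53 → 1
9:00am start SLOT55 → 2
9:30am start SLOT54 → 3
10:30am end SLOT53 → 2
10:30am end SLOT55 → 1
11:00am end SLOT54 → 0
2:00pm start SLOT56 → 1
3:00pm end SLOT56 → 0
3:00pm start SLOT57 → 1
3:00pm start SLOT58 → 2
4:30pm end SLOT58 → 1
5:00pm end SLOT57 → 0
7:30pm start SLOT59 → 1
9:00pm end SLOT59 → 0
Peak is 3, at 9:30am (SLOT53, SLOT54, SLOT55).

3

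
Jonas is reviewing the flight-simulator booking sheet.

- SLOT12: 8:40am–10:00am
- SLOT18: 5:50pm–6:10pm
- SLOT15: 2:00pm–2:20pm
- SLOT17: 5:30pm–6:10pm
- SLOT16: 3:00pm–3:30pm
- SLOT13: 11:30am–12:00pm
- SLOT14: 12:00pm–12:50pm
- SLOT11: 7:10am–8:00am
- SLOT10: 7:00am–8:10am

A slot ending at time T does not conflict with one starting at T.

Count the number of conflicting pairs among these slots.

2

Sorted by start: SLOT10, SLOT11, SLOT12, SLOT13, SLOT14, SLOT15, SLOT16, SLOT17, SLOT18.
SLOT11 starts before SLOT10 ends → SLOT10 and SLOT11 overlap.
SLOT12 starts after SLOT10 ends; SLOT10 is clear from here.
SLOT12 starts after SLOT11 ends; SLOT11 is clear from here.
SLOT13 starts after SLOT12 ends; SLOT12 is clear from here.
SLOT14 starts exactly when SLOT13 ends (back-to-back, no overlap); SLOT13 is clear from here.
SLOT15 starts after SLOT14 ends; SLOT14 is clear from here.
SLOT16 starts after SLOT15 ends; SLOT15 is clear from here.
SLOT17 starts after SLOT16 ends; SLOT16 is clear from here.
SLOT18 starts before SLOT17 ends → SLOT17 and SLOT18 overlap.
Overlapping pairs: SLOT10 & SLOT11, SLOT17 & SLOT18 — 2 in total.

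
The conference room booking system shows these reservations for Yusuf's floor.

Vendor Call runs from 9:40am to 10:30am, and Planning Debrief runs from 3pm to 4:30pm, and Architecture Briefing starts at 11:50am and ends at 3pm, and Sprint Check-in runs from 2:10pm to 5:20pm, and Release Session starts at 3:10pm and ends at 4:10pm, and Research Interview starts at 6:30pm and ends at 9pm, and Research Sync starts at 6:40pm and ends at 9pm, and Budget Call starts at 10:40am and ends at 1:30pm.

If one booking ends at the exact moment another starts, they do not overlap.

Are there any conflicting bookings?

Yes

Sorted by start: Vendor Call, Budget Call, Architecture Briefing, Sprint Check-in, Planning Debrief, Release Session, Research Interview, Research Sync.
Budget Call starts after Vendor Call ends, so nothing later overlaps Vendor Call either.
Architecture Briefing starts before Budget Call ends → Budget Call and Architecture Briefing overlap.
That's a conflict, so the schedule is not conflict-free.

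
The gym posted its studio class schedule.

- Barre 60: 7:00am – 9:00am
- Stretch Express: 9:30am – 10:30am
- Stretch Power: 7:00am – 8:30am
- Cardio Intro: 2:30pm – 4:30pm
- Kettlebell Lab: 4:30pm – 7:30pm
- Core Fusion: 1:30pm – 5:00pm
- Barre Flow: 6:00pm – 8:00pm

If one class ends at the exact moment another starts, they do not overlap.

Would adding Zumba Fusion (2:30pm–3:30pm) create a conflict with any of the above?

Yes — it overlaps Cardio Intro, Core Fusion

Barre 60: ends 9:00am at or before Zumba Fusion starts 2:30pm → clear.
Stretch Power: ends 8:30am at or before Zumba Fusion starts 2:30pm → clear.
Stretch Express: ends 10:30am at or before Zumba Fusion starts 2:30pm → clear.
Core Fusion: starts 1:30pm before Zumba Fusion ends 3:30pm, and ends 5:00pm after Zumba Fusion starts 2:30pm → overlap.
Cardio Intro: starts 2:30pm before Zumba Fusion ends 3:30pm, and ends 4:30pm after Zumba Fusion starts 2:30pm → overlap.
Kettlebell Lab: starts 4:30pm at or after Zumba Fusion ends 3:30pm → clear.
Barre Flow: starts 6:00pm at or after Zumba Fusion ends 3:30pm → clear.
Zumba Fusion overlaps Cardio Intro, Core Fusion.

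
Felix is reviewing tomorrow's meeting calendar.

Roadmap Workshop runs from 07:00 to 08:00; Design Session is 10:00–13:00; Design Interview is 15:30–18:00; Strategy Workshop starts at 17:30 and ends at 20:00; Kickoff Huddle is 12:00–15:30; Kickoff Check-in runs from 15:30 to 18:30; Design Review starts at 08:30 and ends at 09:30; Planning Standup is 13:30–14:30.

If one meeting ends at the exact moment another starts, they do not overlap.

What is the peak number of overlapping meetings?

3

Sweep the timeline, counting +1 at each start and −1 at each end (ends before starts at a tie):
07:00 start Roadmap Workshop → 1
08:00 end Roadmap Workshop → 0
08:30 start Design Review → 1
09:30 end Design Review → 0
10:00 start Design Session → 1
12:00 start Kickoff Huddle → 2
13:00 end Design Session → 1
13:30 start Planning Standup → 2
14:30 end Planning Standup → 1
15:30 end Kickoff Huddle → 0
15:30 start Design Interview → 1
15:30 start Kickoff Check-in → 2
17:30 start Strategy Workshop → 3
18:00 end Design Interview → 2
18:30 end Kickoff Check-in → 1
20:00 end Strategy Workshop → 0
Peak is 3, at 17:30 (Design Interview, Kickoff Check-in, Strategy Workshop).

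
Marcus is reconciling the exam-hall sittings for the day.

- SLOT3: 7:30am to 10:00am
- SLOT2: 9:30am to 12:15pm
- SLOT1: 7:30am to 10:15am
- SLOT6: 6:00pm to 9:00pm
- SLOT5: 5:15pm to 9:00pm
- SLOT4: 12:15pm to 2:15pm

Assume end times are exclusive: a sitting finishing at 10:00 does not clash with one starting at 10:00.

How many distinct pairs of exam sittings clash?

Check each pair: they overlap iff neither finishes before the other starts.
Sorted by start: SLOT1, SLOT3, SLOT2, SLOT4, SLOT5, SLOT6.
SLOT3 starts before SLOT1 ends → SLOT1 and SLOT3 overlap.
SLOT2 starts before SLOT1 ends → SLOT1 and SLOT2 overlap.
SLOT4 starts after SLOT1 ends, so SLOT1 has no further overlaps.
SLOT2 starts before SLOT3 ends → SLOT3 and SLOT2 overlap.
SLOT4 starts after SLOT3 ends, so SLOT3 has no further overlaps.
SLOT4 starts exactly when SLOT2 ends (back-to-back, no overlap), so SLOT2 has no further overlaps.
SLOT5 starts after SLOT4 ends, so SLOT4 has no further overlaps.
SLOT6 starts before SLOT5 ends → SLOT5 and SLOT6 overlap.
Overlapping pairs: SLOT1 & SLOT2, SLOT1 & SLOT3, SLOT2 & SLOT3, SLOT5 & SLOT6 — 4 in total.

4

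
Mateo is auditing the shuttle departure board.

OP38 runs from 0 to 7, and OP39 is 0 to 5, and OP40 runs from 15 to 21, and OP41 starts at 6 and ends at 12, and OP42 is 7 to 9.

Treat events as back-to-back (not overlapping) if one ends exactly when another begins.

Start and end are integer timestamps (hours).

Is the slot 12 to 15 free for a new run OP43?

Yes — the slot is free

OP38: ends 7 at or before OP43 starts 12 → clear.
OP39: ends 5 at or before OP43 starts 12 → clear.
OP41: ends 12 at or before OP43 starts 12 → clear.
OP42: ends 9 at or before OP43 starts 12 → clear.
OP40: starts 15 at or after OP43 ends 15 → clear.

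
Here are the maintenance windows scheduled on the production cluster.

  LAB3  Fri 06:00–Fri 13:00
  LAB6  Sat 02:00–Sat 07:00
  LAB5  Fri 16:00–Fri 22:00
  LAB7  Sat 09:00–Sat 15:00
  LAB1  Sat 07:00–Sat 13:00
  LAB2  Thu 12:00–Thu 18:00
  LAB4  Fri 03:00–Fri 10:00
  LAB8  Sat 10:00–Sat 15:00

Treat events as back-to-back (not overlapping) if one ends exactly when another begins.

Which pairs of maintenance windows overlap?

LAB1 & LAB7, LAB1 & LAB8, LAB3 & LAB4, LAB7 & LAB8

Two intervals overlap when each starts before the other ends.
Sorted by start: LAB2, LAB4, LAB3, LAB5, LAB6, LAB1, LAB7, LAB8.
LAB4 starts after LAB2 ends, so nothing later overlaps LAB2 either.
LAB3 starts before LAB4 ends → LAB4 and LAB3 overlap.
LAB5 starts after LAB4 ends, so nothing later overlaps LAB4 either.
LAB5 starts after LAB3 ends, so nothing later overlaps LAB3 either.
LAB6 starts after LAB5 ends, so nothing later overlaps LAB5 either.
LAB1 starts exactly when LAB6 ends (back-to-back, no overlap), so nothing later overlaps LAB6 either.
LAB7 starts before LAB1 ends → LAB1 and LAB7 overlap.
LAB8 starts before LAB1 ends → LAB1 and LAB8 overlap.
LAB8 starts before LAB7 ends → LAB7 and LAB8 overlap.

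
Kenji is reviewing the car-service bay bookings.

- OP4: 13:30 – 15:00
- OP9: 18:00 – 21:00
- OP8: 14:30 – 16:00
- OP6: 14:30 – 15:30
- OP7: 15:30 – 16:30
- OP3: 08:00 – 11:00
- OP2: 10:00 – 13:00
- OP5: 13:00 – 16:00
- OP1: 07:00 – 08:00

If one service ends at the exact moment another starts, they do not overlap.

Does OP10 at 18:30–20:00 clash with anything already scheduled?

Yes — it overlaps OP9

OP1: ends 08:00 at or before OP10 starts 18:30 → clear.
OP3: ends 11:00 at or before OP10 starts 18:30 → clear.
OP2: ends 13:00 at or before OP10 starts 18:30 → clear.
OP5: ends 16:00 at or before OP10 starts 18:30 → clear.
OP4: ends 15:00 at or before OP10 starts 18:30 → clear.
OP6: ends 15:30 at or before OP10 starts 18:30 → clear.
OP8: ends 16:00 at or before OP10 starts 18:30 → clear.
OP7: ends 16:30 at or before OP10 starts 18:30 → clear.
OP9: starts 18:00 before OP10 ends 20:00, and ends 21:00 after OP10 starts 18:30 → overlap.
OP10 overlaps OP9.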